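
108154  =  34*3181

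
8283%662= 339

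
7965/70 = 113 + 11/14 = 113.79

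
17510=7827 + 9683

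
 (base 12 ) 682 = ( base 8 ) 1702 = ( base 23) 1ij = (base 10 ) 962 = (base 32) u2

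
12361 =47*263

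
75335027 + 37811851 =113146878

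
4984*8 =39872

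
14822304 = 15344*966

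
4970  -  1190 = 3780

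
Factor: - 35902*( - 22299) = 800578698  =  2^1*3^1*29^1 * 619^1* 7433^1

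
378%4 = 2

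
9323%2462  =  1937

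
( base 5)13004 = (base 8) 1754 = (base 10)1004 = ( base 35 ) SO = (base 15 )46e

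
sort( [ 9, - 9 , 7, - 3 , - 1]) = [  -  9, - 3, - 1,  7,9]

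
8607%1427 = 45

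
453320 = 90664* 5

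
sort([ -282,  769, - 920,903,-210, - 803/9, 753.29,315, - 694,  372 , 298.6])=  [ - 920, - 694,-282, - 210,-803/9 , 298.6, 315, 372, 753.29, 769,  903 ] 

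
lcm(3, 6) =6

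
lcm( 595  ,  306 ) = 10710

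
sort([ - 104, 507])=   [ - 104, 507]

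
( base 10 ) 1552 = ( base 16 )610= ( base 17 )565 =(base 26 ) 27I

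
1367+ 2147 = 3514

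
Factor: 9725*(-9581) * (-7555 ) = 5^3*11^1* 13^1*67^1* 389^1*1511^1 = 703938824875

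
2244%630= 354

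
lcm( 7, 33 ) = 231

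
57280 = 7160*8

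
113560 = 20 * 5678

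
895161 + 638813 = 1533974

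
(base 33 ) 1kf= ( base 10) 1764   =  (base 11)1364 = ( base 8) 3344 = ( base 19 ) 4GG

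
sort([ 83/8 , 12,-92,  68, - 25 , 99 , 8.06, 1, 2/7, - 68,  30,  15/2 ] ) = [ - 92, - 68, - 25,2/7, 1, 15/2 , 8.06,83/8,12, 30,68, 99]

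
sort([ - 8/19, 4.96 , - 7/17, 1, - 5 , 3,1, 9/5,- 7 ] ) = [ - 7,  -  5, - 8/19,-7/17, 1,1,9/5, 3, 4.96]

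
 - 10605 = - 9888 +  - 717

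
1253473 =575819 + 677654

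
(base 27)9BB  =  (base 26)A45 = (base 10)6869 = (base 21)FC2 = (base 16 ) 1AD5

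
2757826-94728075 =-91970249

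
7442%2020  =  1382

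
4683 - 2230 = 2453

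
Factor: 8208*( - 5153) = - 42295824 = - 2^4*3^3*19^1*5153^1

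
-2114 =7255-9369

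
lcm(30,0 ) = 0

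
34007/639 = 53 + 140/639 = 53.22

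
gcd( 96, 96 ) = 96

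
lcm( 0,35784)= 0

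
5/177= 5/177 = 0.03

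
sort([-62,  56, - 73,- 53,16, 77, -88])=[-88, - 73, - 62, - 53,16,56, 77 ] 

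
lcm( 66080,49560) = 198240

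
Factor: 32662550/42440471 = 2^1 * 5^2*19^( - 1)*79^1*8269^1 * 2233709^ (  -  1 )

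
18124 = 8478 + 9646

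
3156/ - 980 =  - 789/245 = -3.22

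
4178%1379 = 41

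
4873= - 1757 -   -  6630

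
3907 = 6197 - 2290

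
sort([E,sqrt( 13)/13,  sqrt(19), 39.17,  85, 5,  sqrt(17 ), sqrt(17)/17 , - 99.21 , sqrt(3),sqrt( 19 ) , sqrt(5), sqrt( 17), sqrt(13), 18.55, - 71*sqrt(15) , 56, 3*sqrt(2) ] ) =[ - 71*sqrt(15) ,-99.21 , sqrt( 17)/17, sqrt(13)/13,sqrt( 3) , sqrt( 5),  E, sqrt(13),  sqrt(17), sqrt(17),3*sqrt( 2), sqrt (19 ), sqrt ( 19) , 5,18.55 , 39.17,56 , 85]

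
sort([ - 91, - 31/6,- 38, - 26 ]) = [-91, - 38, - 26,  -  31/6 ] 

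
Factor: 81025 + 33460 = 114485 = 5^1*7^1 * 3271^1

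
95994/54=1777 + 2/3 = 1777.67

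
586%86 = 70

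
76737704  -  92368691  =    -  15630987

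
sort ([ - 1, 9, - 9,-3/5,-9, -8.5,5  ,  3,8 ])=[ - 9, - 9,-8.5, - 1, - 3/5 , 3, 5,8,9 ]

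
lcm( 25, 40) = 200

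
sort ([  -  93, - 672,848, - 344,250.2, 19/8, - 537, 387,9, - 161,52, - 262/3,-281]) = [ - 672, - 537, - 344,-281 , - 161, - 93, - 262/3,19/8,9, 52 , 250.2,387,848]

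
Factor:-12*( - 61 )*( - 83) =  - 2^2 * 3^1*61^1*83^1 = - 60756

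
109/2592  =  109/2592= 0.04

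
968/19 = 50 + 18/19 = 50.95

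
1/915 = 1/915=0.00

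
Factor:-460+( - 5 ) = - 3^1*5^1*31^1 = -465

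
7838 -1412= 6426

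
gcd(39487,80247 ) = 1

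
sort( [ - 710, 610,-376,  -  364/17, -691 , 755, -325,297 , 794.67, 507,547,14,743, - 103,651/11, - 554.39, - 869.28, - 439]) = [  -  869.28, - 710, - 691, - 554.39 , - 439, - 376, - 325 , - 103, - 364/17, 14, 651/11,  297, 507 , 547, 610 , 743, 755,  794.67]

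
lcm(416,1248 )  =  1248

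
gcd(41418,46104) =6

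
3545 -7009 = - 3464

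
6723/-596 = -6723/596 = - 11.28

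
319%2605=319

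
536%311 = 225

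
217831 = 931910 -714079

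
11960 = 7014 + 4946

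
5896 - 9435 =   -  3539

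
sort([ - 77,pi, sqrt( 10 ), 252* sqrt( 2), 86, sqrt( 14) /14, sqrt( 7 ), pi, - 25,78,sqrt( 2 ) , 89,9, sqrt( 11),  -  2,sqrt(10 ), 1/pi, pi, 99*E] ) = [ - 77, - 25, - 2, sqrt( 14 ) /14, 1/pi , sqrt( 2),sqrt( 7), pi,pi,  pi,sqrt(10), sqrt( 10), sqrt(11), 9, 78,86,89,99*E,252*sqrt( 2) ] 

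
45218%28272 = 16946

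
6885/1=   6885= 6885.00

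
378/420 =9/10 = 0.90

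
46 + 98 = 144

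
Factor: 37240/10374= 2^2 * 3^( - 1 ) * 5^1*7^1 * 13^( - 1) = 140/39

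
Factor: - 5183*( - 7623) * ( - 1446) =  - 2^1*3^3 * 7^1 *11^2*71^1*73^1  *  241^1= - 57131473014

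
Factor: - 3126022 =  - 2^1*  23^1*67957^1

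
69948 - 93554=-23606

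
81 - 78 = 3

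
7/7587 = 7/7587 = 0.00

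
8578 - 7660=918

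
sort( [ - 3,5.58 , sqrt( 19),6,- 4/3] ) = [ -3,  -  4/3,sqrt( 19), 5.58,6] 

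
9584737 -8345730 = 1239007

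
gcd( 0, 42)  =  42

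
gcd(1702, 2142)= 2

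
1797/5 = 359 + 2/5 = 359.40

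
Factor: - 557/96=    - 2^( - 5)*3^( - 1 )*557^1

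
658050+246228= 904278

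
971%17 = 2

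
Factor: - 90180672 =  - 2^6*3^1*469691^1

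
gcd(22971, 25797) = 3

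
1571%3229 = 1571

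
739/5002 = 739/5002 = 0.15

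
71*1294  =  91874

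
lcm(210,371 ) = 11130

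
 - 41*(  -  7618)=312338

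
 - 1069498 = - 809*1322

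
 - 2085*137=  -285645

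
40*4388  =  175520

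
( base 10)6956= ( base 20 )h7g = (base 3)100112122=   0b1101100101100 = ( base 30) 7LQ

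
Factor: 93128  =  2^3 * 7^1 * 1663^1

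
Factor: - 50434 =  - 2^1*151^1 * 167^1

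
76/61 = 76/61=1.25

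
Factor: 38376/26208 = 2^ ( - 2 ) * 7^(  -  1 )*41^1 = 41/28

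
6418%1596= 34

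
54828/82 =668 + 26/41= 668.63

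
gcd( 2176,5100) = 68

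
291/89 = 291/89= 3.27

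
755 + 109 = 864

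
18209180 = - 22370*( - 814) 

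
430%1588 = 430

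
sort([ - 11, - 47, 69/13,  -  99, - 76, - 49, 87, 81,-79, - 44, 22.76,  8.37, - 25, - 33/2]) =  [ - 99, - 79, - 76, - 49,-47, - 44 , - 25, - 33/2, -11,69/13 , 8.37,22.76,81, 87]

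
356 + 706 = 1062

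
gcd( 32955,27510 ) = 15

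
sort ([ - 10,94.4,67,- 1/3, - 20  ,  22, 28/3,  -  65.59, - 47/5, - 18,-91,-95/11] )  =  [ - 91, - 65.59, - 20, - 18, - 10, - 47/5, - 95/11,  -  1/3,28/3, 22 , 67,94.4 ]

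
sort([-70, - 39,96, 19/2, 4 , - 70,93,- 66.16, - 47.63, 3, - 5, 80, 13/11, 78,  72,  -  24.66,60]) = [ - 70, - 70, - 66.16,-47.63, - 39, - 24.66, - 5, 13/11, 3,4, 19/2, 60  ,  72, 78, 80, 93, 96]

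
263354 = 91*2894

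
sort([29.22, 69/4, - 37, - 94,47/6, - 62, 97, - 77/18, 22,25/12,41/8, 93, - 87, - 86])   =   [ -94,-87 , - 86, - 62, - 37,- 77/18, 25/12 , 41/8, 47/6,69/4,22, 29.22, 93, 97]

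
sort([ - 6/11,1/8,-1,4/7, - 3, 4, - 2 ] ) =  [-3 , - 2, - 1, - 6/11,1/8,  4/7,4]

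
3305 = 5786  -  2481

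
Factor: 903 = 3^1*7^1*43^1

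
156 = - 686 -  - 842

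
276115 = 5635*49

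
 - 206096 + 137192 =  - 68904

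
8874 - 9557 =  -683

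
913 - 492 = 421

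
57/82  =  57/82 =0.70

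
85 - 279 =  - 194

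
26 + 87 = 113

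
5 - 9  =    -  4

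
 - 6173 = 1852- 8025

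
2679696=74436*36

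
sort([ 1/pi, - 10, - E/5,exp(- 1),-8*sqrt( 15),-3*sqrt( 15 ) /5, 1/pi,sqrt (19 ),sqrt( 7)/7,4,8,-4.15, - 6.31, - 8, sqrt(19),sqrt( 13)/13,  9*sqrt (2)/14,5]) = [ - 8  *  sqrt(15 ),-10, - 8, -6.31,-4.15, - 3*sqrt(15 )/5 , - E/5,sqrt(13)/13, 1/pi,1/pi,exp( - 1 ), sqrt( 7 )/7, 9*sqrt(2 )/14,4, sqrt(19) , sqrt(19 ),5,8 ]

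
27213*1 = 27213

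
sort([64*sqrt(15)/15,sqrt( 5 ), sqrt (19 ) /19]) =[sqrt( 19)/19,sqrt(5),  64*sqrt( 15) /15 ]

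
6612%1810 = 1182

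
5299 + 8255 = 13554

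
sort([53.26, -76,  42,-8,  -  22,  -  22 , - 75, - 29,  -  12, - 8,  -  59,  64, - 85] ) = [  -  85,  -  76, - 75,  -  59 ,  -  29, - 22, - 22, - 12, - 8, - 8,42,53.26,64]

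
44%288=44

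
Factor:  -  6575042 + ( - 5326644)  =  -11901686 =- 2^1*5950843^1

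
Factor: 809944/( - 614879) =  - 2^3* 73^( - 1)*137^1*739^1*  8423^(-1)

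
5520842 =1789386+3731456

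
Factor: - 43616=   -  2^5*29^1*47^1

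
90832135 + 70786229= 161618364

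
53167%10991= 9203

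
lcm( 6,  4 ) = 12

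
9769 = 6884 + 2885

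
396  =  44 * 9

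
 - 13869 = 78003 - 91872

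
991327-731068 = 260259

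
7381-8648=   -  1267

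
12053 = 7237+4816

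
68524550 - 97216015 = -28691465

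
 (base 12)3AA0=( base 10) 6744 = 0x1A58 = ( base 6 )51120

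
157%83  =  74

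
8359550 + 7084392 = 15443942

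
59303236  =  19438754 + 39864482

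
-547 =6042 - 6589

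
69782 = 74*943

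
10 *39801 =398010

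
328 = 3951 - 3623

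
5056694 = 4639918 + 416776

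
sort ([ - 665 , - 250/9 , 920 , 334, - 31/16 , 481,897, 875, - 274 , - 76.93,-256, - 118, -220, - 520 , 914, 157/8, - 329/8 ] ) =[ - 665, - 520, - 274,  -  256 ,-220, - 118 , - 76.93, - 329/8,  -  250/9, - 31/16 , 157/8,334,  481,875, 897,914, 920] 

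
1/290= 1/290 = 0.00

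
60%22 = 16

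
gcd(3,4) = 1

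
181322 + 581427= 762749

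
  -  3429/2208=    - 2+329/736 = -1.55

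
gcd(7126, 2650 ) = 2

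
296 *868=256928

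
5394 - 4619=775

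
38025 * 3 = 114075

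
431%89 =75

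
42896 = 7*6128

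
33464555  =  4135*8093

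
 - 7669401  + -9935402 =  - 17604803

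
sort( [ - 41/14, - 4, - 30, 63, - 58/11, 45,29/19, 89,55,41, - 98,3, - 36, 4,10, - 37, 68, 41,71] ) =[ - 98, - 37 , - 36,-30, - 58/11, -4,-41/14, 29/19,3, 4,10,41,41,45,55,63,68,71 , 89]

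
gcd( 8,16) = 8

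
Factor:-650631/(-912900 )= 216877/304300=   2^ ( - 2 )*5^( - 2)*17^( - 1 )*179^(- 1)*216877^1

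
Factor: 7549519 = 479^1*15761^1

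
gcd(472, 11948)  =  4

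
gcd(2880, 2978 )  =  2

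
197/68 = 2+61/68=2.90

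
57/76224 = 19/25408 = 0.00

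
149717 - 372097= - 222380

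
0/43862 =0 =0.00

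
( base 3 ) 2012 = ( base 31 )1S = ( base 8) 73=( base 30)1t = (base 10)59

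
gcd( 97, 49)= 1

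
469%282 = 187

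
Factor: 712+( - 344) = 2^4*23^1 = 368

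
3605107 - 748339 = 2856768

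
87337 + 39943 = 127280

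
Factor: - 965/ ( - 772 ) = 5/4 = 2^(-2) * 5^1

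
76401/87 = 25467/29 = 878.17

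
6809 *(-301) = - 2049509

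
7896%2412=660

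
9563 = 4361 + 5202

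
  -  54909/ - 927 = 6101/103 = 59.23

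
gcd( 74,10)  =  2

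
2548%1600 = 948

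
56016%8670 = 3996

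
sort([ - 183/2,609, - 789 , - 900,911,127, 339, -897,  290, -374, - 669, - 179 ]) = [-900,- 897,- 789, - 669, - 374,- 179, - 183/2,  127 , 290,  339,  609,911]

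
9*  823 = 7407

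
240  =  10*24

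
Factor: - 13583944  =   - 2^3*11^2* 14033^1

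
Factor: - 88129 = -88129^1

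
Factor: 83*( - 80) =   -  6640 = - 2^4 * 5^1*83^1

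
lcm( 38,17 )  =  646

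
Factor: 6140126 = 2^1*23^1*133481^1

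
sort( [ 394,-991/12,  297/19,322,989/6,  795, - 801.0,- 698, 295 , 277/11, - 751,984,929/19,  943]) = [- 801.0, - 751,  -  698, - 991/12, 297/19,277/11,  929/19,989/6,295,322,394,795,943,984]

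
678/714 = 113/119 = 0.95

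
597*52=31044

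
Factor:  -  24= - 2^3*3^1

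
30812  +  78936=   109748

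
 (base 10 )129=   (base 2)10000001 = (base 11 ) 108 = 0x81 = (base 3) 11210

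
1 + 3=4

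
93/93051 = 31/31017 = 0.00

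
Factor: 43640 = 2^3*5^1*1091^1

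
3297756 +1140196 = 4437952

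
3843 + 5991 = 9834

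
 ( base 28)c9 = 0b101011001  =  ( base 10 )345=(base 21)g9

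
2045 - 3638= -1593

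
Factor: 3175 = 5^2*127^1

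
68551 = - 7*( - 9793)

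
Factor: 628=2^2*157^1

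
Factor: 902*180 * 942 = 152943120 =2^4*3^3*5^1*11^1*41^1*157^1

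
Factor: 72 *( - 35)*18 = -2^4 * 3^4*5^1 * 7^1=- 45360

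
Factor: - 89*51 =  - 4539 = - 3^1* 17^1 *89^1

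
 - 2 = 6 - 8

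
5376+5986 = 11362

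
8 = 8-0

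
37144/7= 5306+2/7 = 5306.29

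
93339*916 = 85498524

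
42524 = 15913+26611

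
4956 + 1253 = 6209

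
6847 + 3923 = 10770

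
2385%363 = 207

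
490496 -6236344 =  - 5745848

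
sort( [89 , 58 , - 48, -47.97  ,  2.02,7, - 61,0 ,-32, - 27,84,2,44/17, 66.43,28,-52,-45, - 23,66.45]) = [-61, - 52, - 48, - 47.97, -45,-32, - 27,-23,  0,2, 2.02, 44/17 , 7, 28, 58 , 66.43, 66.45 , 84 , 89]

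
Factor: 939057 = 3^1* 7^1*97^1*461^1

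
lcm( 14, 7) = 14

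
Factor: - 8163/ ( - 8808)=2721/2936=2^ ( - 3 )*3^1*367^(- 1 )*907^1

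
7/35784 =1/5112 =0.00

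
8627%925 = 302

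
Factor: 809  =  809^1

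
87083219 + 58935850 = 146019069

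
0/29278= 0 = 0.00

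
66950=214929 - 147979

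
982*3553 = 3489046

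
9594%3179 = 57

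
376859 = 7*53837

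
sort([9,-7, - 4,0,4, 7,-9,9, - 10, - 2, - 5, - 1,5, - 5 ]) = [ - 10, - 9, - 7,- 5, - 5, - 4,- 2, - 1,0,4,5, 7, 9,9 ]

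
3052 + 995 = 4047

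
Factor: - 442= -2^1*13^1 * 17^1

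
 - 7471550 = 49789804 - 57261354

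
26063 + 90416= 116479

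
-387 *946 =-366102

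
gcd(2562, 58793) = 7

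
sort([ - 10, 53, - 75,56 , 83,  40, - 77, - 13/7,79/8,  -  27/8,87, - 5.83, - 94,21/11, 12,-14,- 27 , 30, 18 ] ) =[ - 94, - 77, - 75, - 27, - 14, - 10,-5.83, - 27/8,-13/7, 21/11,79/8, 12,18,30,  40,  53, 56,83,87 ] 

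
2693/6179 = 2693/6179= 0.44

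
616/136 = 4 + 9/17=4.53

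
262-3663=  -  3401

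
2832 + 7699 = 10531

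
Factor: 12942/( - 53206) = -9/37 = - 3^2*37^( - 1)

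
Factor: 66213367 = 11^1 * 113^1 *53269^1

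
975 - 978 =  - 3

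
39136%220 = 196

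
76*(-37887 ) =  - 2879412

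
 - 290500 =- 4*72625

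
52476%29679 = 22797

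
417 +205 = 622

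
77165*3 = 231495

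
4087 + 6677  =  10764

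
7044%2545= 1954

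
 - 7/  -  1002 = 7/1002 = 0.01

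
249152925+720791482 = 969944407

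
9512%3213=3086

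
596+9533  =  10129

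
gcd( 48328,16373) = 7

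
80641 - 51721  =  28920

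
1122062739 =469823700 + 652239039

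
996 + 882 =1878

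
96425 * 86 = 8292550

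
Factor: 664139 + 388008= 1052147 = 17^1*59^1*1049^1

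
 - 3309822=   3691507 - 7001329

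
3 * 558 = 1674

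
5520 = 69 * 80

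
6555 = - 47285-- 53840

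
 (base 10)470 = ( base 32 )em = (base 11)398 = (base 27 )hb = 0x1d6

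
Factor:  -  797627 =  - 797627^1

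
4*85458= 341832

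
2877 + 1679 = 4556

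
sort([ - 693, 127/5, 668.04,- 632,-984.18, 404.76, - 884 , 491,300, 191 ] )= [ - 984.18, - 884 ,-693, - 632, 127/5, 191,300, 404.76,491 , 668.04] 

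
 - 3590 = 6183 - 9773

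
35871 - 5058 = 30813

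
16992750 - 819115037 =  - 802122287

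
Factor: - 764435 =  - 5^1*7^1 * 21841^1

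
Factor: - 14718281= - 271^1*54311^1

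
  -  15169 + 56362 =41193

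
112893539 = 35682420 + 77211119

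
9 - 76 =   -  67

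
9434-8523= 911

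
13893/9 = 4631/3 = 1543.67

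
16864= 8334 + 8530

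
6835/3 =2278  +  1/3 = 2278.33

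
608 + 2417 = 3025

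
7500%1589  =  1144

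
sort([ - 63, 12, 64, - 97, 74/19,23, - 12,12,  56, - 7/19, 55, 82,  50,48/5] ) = [- 97, - 63,  -  12, - 7/19, 74/19, 48/5, 12, 12, 23,50, 55, 56,64,82] 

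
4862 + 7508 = 12370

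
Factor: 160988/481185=2^2*3^( - 2)*5^(  -  1 )*17^( - 2 ) *37^ ( - 1 )*167^1*241^1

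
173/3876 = 173/3876 = 0.04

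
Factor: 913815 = 3^3*5^1*7^1*967^1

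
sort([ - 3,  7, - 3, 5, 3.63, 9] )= [ - 3, - 3, 3.63, 5, 7 , 9]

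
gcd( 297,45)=9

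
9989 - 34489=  - 24500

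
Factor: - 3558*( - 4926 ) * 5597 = 98096984676  =  2^2  *  3^2*29^1* 193^1*593^1*821^1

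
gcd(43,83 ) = 1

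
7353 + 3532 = 10885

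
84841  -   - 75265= 160106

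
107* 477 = 51039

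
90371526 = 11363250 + 79008276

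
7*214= 1498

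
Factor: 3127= 53^1 * 59^1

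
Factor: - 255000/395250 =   -  20/31 =- 2^2*5^1 * 31^( - 1 ) 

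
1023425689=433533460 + 589892229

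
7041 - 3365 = 3676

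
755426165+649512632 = 1404938797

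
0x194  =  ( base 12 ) 298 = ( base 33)c8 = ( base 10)404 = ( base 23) hd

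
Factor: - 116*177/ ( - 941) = 2^2*3^1*29^1*59^1 * 941^( - 1)=20532/941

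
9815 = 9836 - 21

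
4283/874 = 4 + 787/874 = 4.90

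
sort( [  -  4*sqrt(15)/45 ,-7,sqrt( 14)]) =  [ - 7, - 4*sqrt(15)/45,sqrt( 14 )]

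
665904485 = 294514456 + 371390029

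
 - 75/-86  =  75/86 = 0.87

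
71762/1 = 71762 = 71762.00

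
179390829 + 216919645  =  396310474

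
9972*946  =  9433512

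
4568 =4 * 1142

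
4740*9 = 42660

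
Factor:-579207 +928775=2^7*2731^1= 349568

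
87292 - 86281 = 1011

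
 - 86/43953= - 1 + 43867/43953 = - 0.00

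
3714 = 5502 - 1788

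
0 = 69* 0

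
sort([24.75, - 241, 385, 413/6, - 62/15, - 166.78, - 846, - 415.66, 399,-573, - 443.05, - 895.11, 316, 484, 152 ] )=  [ - 895.11, - 846 , - 573, - 443.05, - 415.66,-241, - 166.78, - 62/15, 24.75, 413/6,  152,316, 385,  399, 484]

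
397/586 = 397/586 = 0.68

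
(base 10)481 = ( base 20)141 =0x1E1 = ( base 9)584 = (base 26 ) ID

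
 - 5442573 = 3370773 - 8813346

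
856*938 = 802928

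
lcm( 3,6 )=6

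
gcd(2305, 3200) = 5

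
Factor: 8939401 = 223^1*40087^1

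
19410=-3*(-6470)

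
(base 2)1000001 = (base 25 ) 2F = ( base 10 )65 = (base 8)101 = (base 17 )3e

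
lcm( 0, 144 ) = 0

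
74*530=39220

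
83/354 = 83/354 = 0.23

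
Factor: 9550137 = 3^1*1361^1 * 2339^1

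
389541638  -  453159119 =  - 63617481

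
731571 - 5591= 725980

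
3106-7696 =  - 4590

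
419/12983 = 419/12983 = 0.03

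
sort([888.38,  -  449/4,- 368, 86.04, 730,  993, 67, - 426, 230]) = [  -  426, - 368, - 449/4, 67, 86.04, 230,730,888.38, 993] 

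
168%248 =168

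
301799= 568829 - 267030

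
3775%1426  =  923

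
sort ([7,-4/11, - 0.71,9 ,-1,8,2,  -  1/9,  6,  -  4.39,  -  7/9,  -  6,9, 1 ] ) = [-6,-4.39  , - 1, -7/9,-0.71,  -  4/11, - 1/9,  1, 2 , 6,7,8,9, 9 ] 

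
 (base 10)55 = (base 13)43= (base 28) 1r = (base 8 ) 67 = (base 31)1o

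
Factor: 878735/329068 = 2^( - 2 )*5^1*11^1*13^1*1229^1*82267^( - 1) 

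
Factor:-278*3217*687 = -2^1 * 3^1*139^1*229^1*3217^1 = -614401962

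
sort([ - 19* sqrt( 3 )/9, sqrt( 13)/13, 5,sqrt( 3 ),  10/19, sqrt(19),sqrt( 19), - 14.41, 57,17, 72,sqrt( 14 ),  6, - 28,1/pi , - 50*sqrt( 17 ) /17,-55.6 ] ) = [ - 55.6,-28, -14.41,-50*sqrt(17)/17,  -  19 * sqrt( 3)/9,sqrt( 13)/13,1/pi,10/19, sqrt( 3 ) , sqrt( 14),sqrt(19),sqrt( 19 ), 5,6,17, 57,72]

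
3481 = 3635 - 154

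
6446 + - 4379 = 2067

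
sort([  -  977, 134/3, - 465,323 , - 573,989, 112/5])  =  [ - 977, - 573,-465, 112/5, 134/3, 323, 989] 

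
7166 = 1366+5800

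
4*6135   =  24540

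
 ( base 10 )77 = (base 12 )65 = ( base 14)57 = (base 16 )4d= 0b1001101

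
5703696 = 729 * 7824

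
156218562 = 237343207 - 81124645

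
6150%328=246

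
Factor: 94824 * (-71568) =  - 6786364032 = - 2^7*3^5*7^1*71^1*439^1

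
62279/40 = 62279/40 = 1556.97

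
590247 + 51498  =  641745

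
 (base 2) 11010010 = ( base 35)60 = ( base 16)D2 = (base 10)210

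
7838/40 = 3919/20 = 195.95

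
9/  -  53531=  -  9/53531= - 0.00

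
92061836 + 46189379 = 138251215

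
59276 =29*2044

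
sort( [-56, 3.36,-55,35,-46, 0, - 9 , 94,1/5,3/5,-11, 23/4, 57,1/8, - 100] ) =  [ -100, -56, - 55,-46, - 11, - 9,0,1/8, 1/5,3/5,  3.36,23/4, 35,57 , 94 ]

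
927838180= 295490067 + 632348113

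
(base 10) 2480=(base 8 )4660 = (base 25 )3o5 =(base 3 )10101212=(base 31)2i0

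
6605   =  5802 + 803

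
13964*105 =1466220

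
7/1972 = 7/1972  =  0.00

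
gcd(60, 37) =1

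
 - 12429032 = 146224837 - 158653869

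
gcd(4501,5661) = 1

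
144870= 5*28974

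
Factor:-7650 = - 2^1* 3^2*5^2*17^1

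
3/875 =3/875 =0.00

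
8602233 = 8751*983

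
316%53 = 51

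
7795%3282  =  1231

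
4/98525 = 4/98525 = 0.00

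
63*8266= 520758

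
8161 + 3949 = 12110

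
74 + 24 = 98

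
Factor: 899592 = 2^3 * 3^1 * 37483^1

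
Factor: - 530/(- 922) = 265/461  =  5^1*53^1*461^(- 1) 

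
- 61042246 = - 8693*7022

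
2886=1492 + 1394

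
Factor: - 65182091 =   -  13^1*47^1 * 106681^1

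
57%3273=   57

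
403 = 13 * 31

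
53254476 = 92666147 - 39411671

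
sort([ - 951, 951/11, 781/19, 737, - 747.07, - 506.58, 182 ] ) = [ - 951, - 747.07, - 506.58,781/19,951/11 , 182, 737 ]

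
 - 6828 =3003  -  9831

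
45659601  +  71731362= 117390963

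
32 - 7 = 25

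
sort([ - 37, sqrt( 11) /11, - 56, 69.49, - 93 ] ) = [- 93,- 56, - 37 , sqrt( 11)/11 , 69.49]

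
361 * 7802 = 2816522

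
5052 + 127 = 5179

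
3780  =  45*84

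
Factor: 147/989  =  3^1*7^2* 23^(-1)*43^ (  -  1)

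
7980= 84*95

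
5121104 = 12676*404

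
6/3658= 3/1829 = 0.00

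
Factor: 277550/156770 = 455/257 = 5^1*7^1*13^1*257^( - 1)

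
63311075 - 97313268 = -34002193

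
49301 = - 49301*(-1)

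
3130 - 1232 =1898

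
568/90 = 6+14/45 = 6.31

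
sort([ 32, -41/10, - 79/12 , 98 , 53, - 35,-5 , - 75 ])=[- 75, - 35 , -79/12 , - 5,-41/10, 32,  53, 98] 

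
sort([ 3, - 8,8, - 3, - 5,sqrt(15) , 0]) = [ - 8, - 5, - 3,0,3 , sqrt( 15), 8]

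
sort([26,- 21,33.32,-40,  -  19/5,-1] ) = [  -  40 , - 21,- 19/5, - 1,26, 33.32]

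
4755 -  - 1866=6621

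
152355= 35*4353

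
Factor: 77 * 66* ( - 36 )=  - 2^3*3^3*7^1 * 11^2 = - 182952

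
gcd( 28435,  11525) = 5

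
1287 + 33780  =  35067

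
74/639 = 74/639=0.12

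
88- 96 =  - 8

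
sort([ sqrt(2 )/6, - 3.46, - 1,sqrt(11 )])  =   [ - 3.46,-1,  sqrt(2)/6, sqrt ( 11 )]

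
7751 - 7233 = 518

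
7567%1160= 607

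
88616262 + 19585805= 108202067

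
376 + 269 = 645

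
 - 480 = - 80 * 6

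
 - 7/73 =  - 7/73 = - 0.10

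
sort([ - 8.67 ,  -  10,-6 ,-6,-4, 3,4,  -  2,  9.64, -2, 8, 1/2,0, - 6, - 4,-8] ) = [ - 10,-8.67,  -  8, - 6,  -  6,-6, - 4, - 4, - 2, - 2,0, 1/2, 3, 4,  8,9.64] 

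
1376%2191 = 1376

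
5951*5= 29755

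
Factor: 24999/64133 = 3^1*13^1  *  59^( - 1)*641^1*1087^( - 1)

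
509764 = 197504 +312260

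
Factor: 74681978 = 2^1*7^2*762061^1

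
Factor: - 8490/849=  - 2^1*5^1= - 10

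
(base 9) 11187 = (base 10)7450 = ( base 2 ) 1110100011010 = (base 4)1310122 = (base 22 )F8E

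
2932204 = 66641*44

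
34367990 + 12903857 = 47271847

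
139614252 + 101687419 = 241301671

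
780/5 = 156  =  156.00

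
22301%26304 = 22301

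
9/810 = 1/90 =0.01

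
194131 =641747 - 447616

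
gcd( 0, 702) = 702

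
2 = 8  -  6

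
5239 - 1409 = 3830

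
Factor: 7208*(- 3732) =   -  2^5*3^1 * 17^1 * 53^1*311^1 = - 26900256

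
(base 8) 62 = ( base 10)50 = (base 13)3B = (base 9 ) 55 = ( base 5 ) 200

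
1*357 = 357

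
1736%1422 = 314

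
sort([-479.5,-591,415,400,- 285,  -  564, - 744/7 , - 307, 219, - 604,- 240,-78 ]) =[ - 604, - 591, - 564, - 479.5, - 307, - 285, - 240, - 744/7 , - 78, 219, 400, 415 ] 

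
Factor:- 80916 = -2^2*3^1*11^1*613^1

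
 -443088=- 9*49232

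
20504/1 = 20504 = 20504.00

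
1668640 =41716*40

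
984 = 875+109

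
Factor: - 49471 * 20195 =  - 5^1  *7^1  *  61^1*577^1 *811^1 = -999066845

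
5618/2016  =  2809/1008 = 2.79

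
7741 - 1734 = 6007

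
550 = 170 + 380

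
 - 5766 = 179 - 5945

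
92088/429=30696/143 = 214.66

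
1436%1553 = 1436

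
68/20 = 3 + 2/5 = 3.40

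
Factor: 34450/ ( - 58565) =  - 2^1*5^1*17^( - 1) = -10/17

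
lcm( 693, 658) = 65142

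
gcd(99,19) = 1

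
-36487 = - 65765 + 29278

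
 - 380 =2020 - 2400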